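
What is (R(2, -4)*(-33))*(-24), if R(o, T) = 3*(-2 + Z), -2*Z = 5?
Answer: -10692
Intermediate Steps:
Z = -5/2 (Z = -½*5 = -5/2 ≈ -2.5000)
R(o, T) = -27/2 (R(o, T) = 3*(-2 - 5/2) = 3*(-9/2) = -27/2)
(R(2, -4)*(-33))*(-24) = -27/2*(-33)*(-24) = (891/2)*(-24) = -10692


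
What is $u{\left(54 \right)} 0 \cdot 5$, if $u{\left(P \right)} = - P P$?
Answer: $0$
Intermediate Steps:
$u{\left(P \right)} = - P^{2}$
$u{\left(54 \right)} 0 \cdot 5 = - 54^{2} \cdot 0 \cdot 5 = \left(-1\right) 2916 \cdot 0 = \left(-2916\right) 0 = 0$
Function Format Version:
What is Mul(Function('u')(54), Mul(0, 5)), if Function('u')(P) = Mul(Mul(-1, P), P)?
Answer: 0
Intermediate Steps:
Function('u')(P) = Mul(-1, Pow(P, 2))
Mul(Function('u')(54), Mul(0, 5)) = Mul(Mul(-1, Pow(54, 2)), Mul(0, 5)) = Mul(Mul(-1, 2916), 0) = Mul(-2916, 0) = 0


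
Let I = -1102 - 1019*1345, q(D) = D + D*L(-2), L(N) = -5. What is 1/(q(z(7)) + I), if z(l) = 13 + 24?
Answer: -1/1371805 ≈ -7.2897e-7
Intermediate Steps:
z(l) = 37
q(D) = -4*D (q(D) = D + D*(-5) = D - 5*D = -4*D)
I = -1371657 (I = -1102 - 1370555 = -1371657)
1/(q(z(7)) + I) = 1/(-4*37 - 1371657) = 1/(-148 - 1371657) = 1/(-1371805) = -1/1371805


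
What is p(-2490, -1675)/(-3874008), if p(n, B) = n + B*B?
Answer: -2803135/3874008 ≈ -0.72357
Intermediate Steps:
p(n, B) = n + B**2
p(-2490, -1675)/(-3874008) = (-2490 + (-1675)**2)/(-3874008) = (-2490 + 2805625)*(-1/3874008) = 2803135*(-1/3874008) = -2803135/3874008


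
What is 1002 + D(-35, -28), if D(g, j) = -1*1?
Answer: 1001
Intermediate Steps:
D(g, j) = -1
1002 + D(-35, -28) = 1002 - 1 = 1001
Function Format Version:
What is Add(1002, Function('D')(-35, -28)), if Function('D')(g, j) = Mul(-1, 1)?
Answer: 1001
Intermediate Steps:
Function('D')(g, j) = -1
Add(1002, Function('D')(-35, -28)) = Add(1002, -1) = 1001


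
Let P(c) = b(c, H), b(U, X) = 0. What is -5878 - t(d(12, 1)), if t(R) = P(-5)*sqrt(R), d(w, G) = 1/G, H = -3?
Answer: -5878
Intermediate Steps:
P(c) = 0
t(R) = 0 (t(R) = 0*sqrt(R) = 0)
-5878 - t(d(12, 1)) = -5878 - 1*0 = -5878 + 0 = -5878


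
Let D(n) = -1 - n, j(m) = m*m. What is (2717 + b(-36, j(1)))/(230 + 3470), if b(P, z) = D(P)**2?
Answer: 1971/1850 ≈ 1.0654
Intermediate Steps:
j(m) = m**2
b(P, z) = (-1 - P)**2
(2717 + b(-36, j(1)))/(230 + 3470) = (2717 + (1 - 36)**2)/(230 + 3470) = (2717 + (-35)**2)/3700 = (2717 + 1225)*(1/3700) = 3942*(1/3700) = 1971/1850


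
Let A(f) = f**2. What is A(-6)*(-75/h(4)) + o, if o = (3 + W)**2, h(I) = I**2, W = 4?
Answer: -479/4 ≈ -119.75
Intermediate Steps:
o = 49 (o = (3 + 4)**2 = 7**2 = 49)
A(-6)*(-75/h(4)) + o = (-6)**2*(-75/(4**2)) + 49 = 36*(-75/16) + 49 = -675/4 + 49 = -479/4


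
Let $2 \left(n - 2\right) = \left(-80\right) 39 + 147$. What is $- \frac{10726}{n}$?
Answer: $\frac{21452}{2969} \approx 7.2253$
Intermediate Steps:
$n = - \frac{2969}{2}$ ($n = 2 + \frac{\left(-80\right) 39 + 147}{2} = 2 + \frac{-3120 + 147}{2} = 2 + \frac{1}{2} \left(-2973\right) = 2 - \frac{2973}{2} = - \frac{2969}{2} \approx -1484.5$)
$- \frac{10726}{n} = - \frac{10726}{- \frac{2969}{2}} = \left(-10726\right) \left(- \frac{2}{2969}\right) = \frac{21452}{2969}$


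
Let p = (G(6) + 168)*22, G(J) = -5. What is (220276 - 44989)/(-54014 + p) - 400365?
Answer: -2884254501/7204 ≈ -4.0037e+5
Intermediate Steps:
p = 3586 (p = (-5 + 168)*22 = 163*22 = 3586)
(220276 - 44989)/(-54014 + p) - 400365 = (220276 - 44989)/(-54014 + 3586) - 400365 = 175287/(-50428) - 400365 = 175287*(-1/50428) - 400365 = -25041/7204 - 400365 = -2884254501/7204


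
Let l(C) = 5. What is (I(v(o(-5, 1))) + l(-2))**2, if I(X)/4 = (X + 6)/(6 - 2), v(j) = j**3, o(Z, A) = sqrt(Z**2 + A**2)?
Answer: 17697 + 572*sqrt(26) ≈ 20614.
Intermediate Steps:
o(Z, A) = sqrt(A**2 + Z**2)
I(X) = 6 + X (I(X) = 4*((X + 6)/(6 - 2)) = 4*((6 + X)/4) = 4*((6 + X)*(1/4)) = 4*(3/2 + X/4) = 6 + X)
(I(v(o(-5, 1))) + l(-2))**2 = ((6 + (sqrt(1**2 + (-5)**2))**3) + 5)**2 = ((6 + (sqrt(1 + 25))**3) + 5)**2 = ((6 + (sqrt(26))**3) + 5)**2 = ((6 + 26*sqrt(26)) + 5)**2 = (11 + 26*sqrt(26))**2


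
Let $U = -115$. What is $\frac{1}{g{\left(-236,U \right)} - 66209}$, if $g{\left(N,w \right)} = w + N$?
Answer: $- \frac{1}{66560} \approx -1.5024 \cdot 10^{-5}$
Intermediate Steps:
$g{\left(N,w \right)} = N + w$
$\frac{1}{g{\left(-236,U \right)} - 66209} = \frac{1}{\left(-236 - 115\right) - 66209} = \frac{1}{-351 - 66209} = \frac{1}{-66560} = - \frac{1}{66560}$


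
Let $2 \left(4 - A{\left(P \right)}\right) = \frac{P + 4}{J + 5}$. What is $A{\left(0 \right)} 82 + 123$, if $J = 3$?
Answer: $\frac{861}{2} \approx 430.5$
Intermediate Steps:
$A{\left(P \right)} = \frac{15}{4} - \frac{P}{16}$ ($A{\left(P \right)} = 4 - \frac{\left(P + 4\right) \frac{1}{3 + 5}}{2} = 4 - \frac{\left(4 + P\right) \frac{1}{8}}{2} = 4 - \frac{\frac{1}{2} + \frac{P}{8}}{2} = 4 - \left(\frac{1}{4} + \frac{P}{16}\right) = \frac{15}{4} - \frac{P}{16}$)
$A{\left(0 \right)} 82 + 123 = \left(\frac{15}{4} - 0\right) 82 + 123 = \left(\frac{15}{4} + 0\right) 82 + 123 = \frac{15}{4} \cdot 82 + 123 = \frac{615}{2} + 123 = \frac{861}{2}$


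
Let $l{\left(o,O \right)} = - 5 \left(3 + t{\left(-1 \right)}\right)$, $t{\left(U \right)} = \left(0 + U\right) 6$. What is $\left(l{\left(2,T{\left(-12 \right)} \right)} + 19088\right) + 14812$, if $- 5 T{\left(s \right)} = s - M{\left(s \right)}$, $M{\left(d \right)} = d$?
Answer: $33915$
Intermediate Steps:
$t{\left(U \right)} = 6 U$ ($t{\left(U \right)} = U 6 = 6 U$)
$T{\left(s \right)} = 0$ ($T{\left(s \right)} = - \frac{s - s}{5} = \left(- \frac{1}{5}\right) 0 = 0$)
$l{\left(o,O \right)} = 15$ ($l{\left(o,O \right)} = - 5 \left(3 + 6 \left(-1\right)\right) = - 5 \left(3 - 6\right) = \left(-5\right) \left(-3\right) = 15$)
$\left(l{\left(2,T{\left(-12 \right)} \right)} + 19088\right) + 14812 = \left(15 + 19088\right) + 14812 = 19103 + 14812 = 33915$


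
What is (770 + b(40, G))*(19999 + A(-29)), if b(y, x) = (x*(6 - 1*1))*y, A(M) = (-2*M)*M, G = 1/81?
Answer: 1146094690/81 ≈ 1.4149e+7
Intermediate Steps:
G = 1/81 ≈ 0.012346
A(M) = -2*M²
b(y, x) = 5*x*y (b(y, x) = (x*(6 - 1))*y = (x*5)*y = (5*x)*y = 5*x*y)
(770 + b(40, G))*(19999 + A(-29)) = (770 + 5*(1/81)*40)*(19999 - 2*(-29)²) = (770 + 200/81)*(19999 - 2*841) = 62570*(19999 - 1682)/81 = (62570/81)*18317 = 1146094690/81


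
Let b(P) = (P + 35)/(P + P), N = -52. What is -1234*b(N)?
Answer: -10489/52 ≈ -201.71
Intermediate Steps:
b(P) = (35 + P)/(2*P) (b(P) = (35 + P)/((2*P)) = (35 + P)*(1/(2*P)) = (35 + P)/(2*P))
-1234*b(N) = -617*(35 - 52)/(-52) = -617*(-1)*(-17)/52 = -1234*17/104 = -10489/52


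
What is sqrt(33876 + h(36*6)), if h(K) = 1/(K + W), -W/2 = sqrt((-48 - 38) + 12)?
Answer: sqrt(33876 + 1/(216 - 2*I*sqrt(74))) ≈ 184.05 + 0.e-6*I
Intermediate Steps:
W = -2*I*sqrt(74) (W = -2*sqrt((-48 - 38) + 12) = -2*sqrt(-86 + 12) = -2*I*sqrt(74) ≈ -17.205*I)
h(K) = 1/(K - 2*I*sqrt(74))
sqrt(33876 + h(36*6)) = sqrt(33876 + 1/(36*6 - 2*I*sqrt(74))) = sqrt(33876 + 1/(216 - 2*I*sqrt(74)))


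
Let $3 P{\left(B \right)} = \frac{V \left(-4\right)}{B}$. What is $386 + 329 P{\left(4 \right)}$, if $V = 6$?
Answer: $-272$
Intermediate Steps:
$P{\left(B \right)} = - \frac{8}{B}$ ($P{\left(B \right)} = \frac{6 \left(-4\right) \frac{1}{B}}{3} = \frac{\left(-24\right) \frac{1}{B}}{3} = - \frac{8}{B}$)
$386 + 329 P{\left(4 \right)} = 386 + 329 \left(- \frac{8}{4}\right) = 386 + 329 \left(\left(-8\right) \frac{1}{4}\right) = 386 + 329 \left(-2\right) = 386 - 658 = -272$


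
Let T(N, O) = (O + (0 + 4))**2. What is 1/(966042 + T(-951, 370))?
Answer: 1/1105918 ≈ 9.0423e-7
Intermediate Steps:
T(N, O) = (4 + O)**2 (T(N, O) = (O + 4)**2 = (4 + O)**2)
1/(966042 + T(-951, 370)) = 1/(966042 + (4 + 370)**2) = 1/(966042 + 374**2) = 1/(966042 + 139876) = 1/1105918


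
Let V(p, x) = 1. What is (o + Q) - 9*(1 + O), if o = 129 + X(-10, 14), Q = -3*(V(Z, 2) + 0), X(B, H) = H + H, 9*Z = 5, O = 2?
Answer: 127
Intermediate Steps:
Z = 5/9 (Z = (⅑)*5 = 5/9 ≈ 0.55556)
X(B, H) = 2*H
Q = -3 (Q = -3*(1 + 0) = -3*1 = -3)
o = 157 (o = 129 + 2*14 = 129 + 28 = 157)
(o + Q) - 9*(1 + O) = (157 - 3) - 9*(1 + 2) = 154 - 9*3 = 154 - 27 = 127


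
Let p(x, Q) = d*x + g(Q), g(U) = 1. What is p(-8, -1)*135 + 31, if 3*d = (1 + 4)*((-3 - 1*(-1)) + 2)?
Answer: 166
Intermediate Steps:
d = 0 (d = ((1 + 4)*((-3 - 1*(-1)) + 2))/3 = (5*((-3 + 1) + 2))/3 = (5*(-2 + 2))/3 = (5*0)/3 = (1/3)*0 = 0)
p(x, Q) = 1 (p(x, Q) = 0*x + 1 = 0 + 1 = 1)
p(-8, -1)*135 + 31 = 1*135 + 31 = 135 + 31 = 166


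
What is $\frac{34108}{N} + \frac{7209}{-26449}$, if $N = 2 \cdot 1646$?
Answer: $\frac{219597616}{21767527} \approx 10.088$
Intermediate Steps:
$N = 3292$
$\frac{34108}{N} + \frac{7209}{-26449} = \frac{34108}{3292} + \frac{7209}{-26449} = 34108 \cdot \frac{1}{3292} + 7209 \left(- \frac{1}{26449}\right) = \frac{8527}{823} - \frac{7209}{26449} = \frac{219597616}{21767527}$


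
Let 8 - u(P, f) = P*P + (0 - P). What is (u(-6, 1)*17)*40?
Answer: -23120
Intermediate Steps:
u(P, f) = 8 + P - P² (u(P, f) = 8 - (P*P + (0 - P)) = 8 - (P² - P) = 8 + (P - P²) = 8 + P - P²)
(u(-6, 1)*17)*40 = ((8 - 6 - 1*(-6)²)*17)*40 = ((8 - 6 - 1*36)*17)*40 = ((8 - 6 - 36)*17)*40 = -34*17*40 = -578*40 = -23120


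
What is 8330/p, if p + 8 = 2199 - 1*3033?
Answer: -4165/421 ≈ -9.8931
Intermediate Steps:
p = -842 (p = -8 + (2199 - 1*3033) = -8 + (2199 - 3033) = -8 - 834 = -842)
8330/p = 8330/(-842) = 8330*(-1/842) = -4165/421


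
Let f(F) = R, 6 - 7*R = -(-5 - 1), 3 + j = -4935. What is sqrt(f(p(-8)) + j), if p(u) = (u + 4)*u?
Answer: I*sqrt(4938) ≈ 70.271*I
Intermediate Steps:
j = -4938 (j = -3 - 4935 = -4938)
p(u) = u*(4 + u) (p(u) = (4 + u)*u = u*(4 + u))
R = 0 (R = 6/7 - (-1)*(-5 - 1)/7 = 6/7 - (-1)*(-6)/7 = 6/7 - 1/7*6 = 6/7 - 6/7 = 0)
f(F) = 0
sqrt(f(p(-8)) + j) = sqrt(0 - 4938) = sqrt(-4938) = I*sqrt(4938)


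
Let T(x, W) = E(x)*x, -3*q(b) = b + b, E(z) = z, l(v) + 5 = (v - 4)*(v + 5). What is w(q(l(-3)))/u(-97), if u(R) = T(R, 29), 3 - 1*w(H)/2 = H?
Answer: -58/28227 ≈ -0.0020548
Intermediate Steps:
l(v) = -5 + (-4 + v)*(5 + v) (l(v) = -5 + (v - 4)*(v + 5) = -5 + (-4 + v)*(5 + v))
q(b) = -2*b/3 (q(b) = -(b + b)/3 = -2*b/3)
T(x, W) = x² (T(x, W) = x*x = x²)
w(H) = 6 - 2*H
u(R) = R²
w(q(l(-3)))/u(-97) = (6 - (-4)*(-25 - 3 + (-3)²)/3)/((-97)²) = (6 - (-4)*(-25 - 3 + 9)/3)/9409 = (6 - (-4)*(-19)/3)*(1/9409) = (6 - 2*38/3)*(1/9409) = (6 - 76/3)*(1/9409) = -58/3*1/9409 = -58/28227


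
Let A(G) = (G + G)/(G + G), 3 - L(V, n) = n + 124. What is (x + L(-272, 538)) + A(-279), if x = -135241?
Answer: -135899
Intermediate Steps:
L(V, n) = -121 - n (L(V, n) = 3 - (n + 124) = 3 - (124 + n) = 3 + (-124 - n) = -121 - n)
A(G) = 1 (A(G) = (2*G)/((2*G)) = (2*G)*(1/(2*G)) = 1)
(x + L(-272, 538)) + A(-279) = (-135241 + (-121 - 1*538)) + 1 = (-135241 + (-121 - 538)) + 1 = (-135241 - 659) + 1 = -135900 + 1 = -135899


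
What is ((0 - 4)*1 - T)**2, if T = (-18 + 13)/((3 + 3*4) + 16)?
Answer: 14161/961 ≈ 14.736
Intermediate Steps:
T = -5/31 (T = -5/((3 + 12) + 16) = -5/(15 + 16) = -5/31 ≈ -0.16129)
((0 - 4)*1 - T)**2 = ((0 - 4)*1 - 1*(-5/31))**2 = (-4*1 + 5/31)**2 = (-4 + 5/31)**2 = (-119/31)**2 = 14161/961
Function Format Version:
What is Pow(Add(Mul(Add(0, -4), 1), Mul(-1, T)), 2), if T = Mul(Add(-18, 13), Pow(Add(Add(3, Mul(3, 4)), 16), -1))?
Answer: Rational(14161, 961) ≈ 14.736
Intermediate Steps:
T = Rational(-5, 31) (T = Mul(-5, Pow(Add(Add(3, 12), 16), -1)) = Mul(-5, Pow(Add(15, 16), -1)) = Mul(-5, Pow(31, -1)) = Mul(-5, Rational(1, 31)) = Rational(-5, 31) ≈ -0.16129)
Pow(Add(Mul(Add(0, -4), 1), Mul(-1, T)), 2) = Pow(Add(Mul(Add(0, -4), 1), Mul(-1, Rational(-5, 31))), 2) = Pow(Add(Mul(-4, 1), Rational(5, 31)), 2) = Pow(Add(-4, Rational(5, 31)), 2) = Pow(Rational(-119, 31), 2) = Rational(14161, 961)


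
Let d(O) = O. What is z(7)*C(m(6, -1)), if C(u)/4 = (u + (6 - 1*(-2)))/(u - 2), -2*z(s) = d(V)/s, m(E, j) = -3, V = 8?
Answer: 16/7 ≈ 2.2857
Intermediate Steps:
z(s) = -4/s
C(u) = 4*(8 + u)/(-2 + u) (C(u) = 4*((u + (6 - 1*(-2)))/(u - 2)) = 4*((u + (6 + 2))/(-2 + u)) = 4*((u + 8)/(-2 + u)) = 4*((8 + u)/(-2 + u)) = 4*(8 + u)/(-2 + u))
z(7)*C(m(6, -1)) = (-4/7)*(4*(8 - 3)/(-2 - 3)) = (-4*⅐)*(4*5/(-5)) = -16*(-1)*5/(7*5) = -4/7*(-4) = 16/7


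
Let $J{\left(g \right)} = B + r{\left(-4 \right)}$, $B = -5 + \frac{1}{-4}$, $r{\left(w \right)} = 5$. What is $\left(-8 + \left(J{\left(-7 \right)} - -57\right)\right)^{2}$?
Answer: $\frac{38025}{16} \approx 2376.6$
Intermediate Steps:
$B = - \frac{21}{4}$ ($B = -5 - \frac{1}{4} = - \frac{21}{4} \approx -5.25$)
$J{\left(g \right)} = - \frac{1}{4}$ ($J{\left(g \right)} = - \frac{21}{4} + 5 = - \frac{1}{4}$)
$\left(-8 + \left(J{\left(-7 \right)} - -57\right)\right)^{2} = \left(-8 - - \frac{227}{4}\right)^{2} = \left(-8 + \left(- \frac{1}{4} + 57\right)\right)^{2} = \left(-8 + \frac{227}{4}\right)^{2} = \left(\frac{195}{4}\right)^{2} = \frac{38025}{16}$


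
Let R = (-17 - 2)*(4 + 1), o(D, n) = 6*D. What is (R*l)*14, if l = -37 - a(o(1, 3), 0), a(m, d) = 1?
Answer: 50540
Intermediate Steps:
l = -38 (l = -37 - 1*1 = -37 - 1 = -38)
R = -95 (R = -19*5 = -95)
(R*l)*14 = -95*(-38)*14 = 3610*14 = 50540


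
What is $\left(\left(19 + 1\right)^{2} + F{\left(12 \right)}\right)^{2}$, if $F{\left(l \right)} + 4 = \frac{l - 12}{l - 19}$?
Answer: $156816$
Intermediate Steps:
$F{\left(l \right)} = -4 + \frac{-12 + l}{-19 + l}$ ($F{\left(l \right)} = -4 + \frac{l - 12}{l - 19} = -4 + \frac{-12 + l}{-19 + l}$)
$\left(\left(19 + 1\right)^{2} + F{\left(12 \right)}\right)^{2} = \left(\left(19 + 1\right)^{2} + \frac{64 - 36}{-19 + 12}\right)^{2} = \left(20^{2} + \frac{64 - 36}{-7}\right)^{2} = \left(400 - 4\right)^{2} = 396^{2} = 156816$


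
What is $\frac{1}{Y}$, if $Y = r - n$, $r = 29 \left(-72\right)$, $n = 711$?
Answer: $- \frac{1}{2799} \approx -0.00035727$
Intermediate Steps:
$r = -2088$
$Y = -2799$ ($Y = -2088 - 711 = -2799$)
$\frac{1}{Y} = \frac{1}{-2799} = - \frac{1}{2799}$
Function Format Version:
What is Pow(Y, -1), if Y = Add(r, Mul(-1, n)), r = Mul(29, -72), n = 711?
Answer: Rational(-1, 2799) ≈ -0.00035727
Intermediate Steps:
r = -2088
Y = -2799 (Y = Add(-2088, Mul(-1, 711)) = Add(-2088, -711) = -2799)
Pow(Y, -1) = Pow(-2799, -1) = Rational(-1, 2799)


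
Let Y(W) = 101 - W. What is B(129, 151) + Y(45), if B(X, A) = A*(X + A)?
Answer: 42336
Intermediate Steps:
B(X, A) = A*(A + X)
B(129, 151) + Y(45) = 151*(151 + 129) + (101 - 1*45) = 151*280 + (101 - 45) = 42280 + 56 = 42336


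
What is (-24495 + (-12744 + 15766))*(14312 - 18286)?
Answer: 85333702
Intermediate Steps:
(-24495 + (-12744 + 15766))*(14312 - 18286) = (-24495 + 3022)*(-3974) = -21473*(-3974) = 85333702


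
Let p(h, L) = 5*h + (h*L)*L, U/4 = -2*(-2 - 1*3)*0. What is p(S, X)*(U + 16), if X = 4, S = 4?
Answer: 1344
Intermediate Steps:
U = 0 (U = 4*(-2*(-2 - 1*3)*0) = 4*(-2*(-2 - 3)*0) = 4*(-2*(-5)*0) = 4*(10*0) = 4*0 = 0)
p(h, L) = 5*h + h*L**2 (p(h, L) = 5*h + (L*h)*L = 5*h + h*L**2)
p(S, X)*(U + 16) = (4*(5 + 4**2))*(0 + 16) = (4*(5 + 16))*16 = (4*21)*16 = 84*16 = 1344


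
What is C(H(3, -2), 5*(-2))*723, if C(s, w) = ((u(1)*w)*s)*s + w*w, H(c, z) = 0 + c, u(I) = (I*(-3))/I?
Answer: 267510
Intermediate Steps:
u(I) = -3 (u(I) = (-3*I)/I = -3)
H(c, z) = c
C(s, w) = w² - 3*w*s² (C(s, w) = ((-3*w)*s)*s + w*w = (-3*s*w)*s + w² = -3*w*s² + w² = w² - 3*w*s²)
C(H(3, -2), 5*(-2))*723 = ((5*(-2))*(5*(-2) - 3*3²))*723 = -10*(-10 - 3*9)*723 = -10*(-10 - 27)*723 = -10*(-37)*723 = 370*723 = 267510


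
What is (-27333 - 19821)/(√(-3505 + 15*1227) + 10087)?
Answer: -475642398/101732669 + 471540*√149/101732669 ≈ -4.6188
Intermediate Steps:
(-27333 - 19821)/(√(-3505 + 15*1227) + 10087) = -47154/(√(-3505 + 18405) + 10087) = -47154/(√14900 + 10087) = -47154/(10*√149 + 10087) = -47154/(10087 + 10*√149)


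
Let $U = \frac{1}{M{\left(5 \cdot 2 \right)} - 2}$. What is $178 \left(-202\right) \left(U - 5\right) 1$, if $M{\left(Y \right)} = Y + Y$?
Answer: $\frac{1600042}{9} \approx 1.7778 \cdot 10^{5}$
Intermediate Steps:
$M{\left(Y \right)} = 2 Y$
$U = \frac{1}{18}$ ($U = \frac{1}{2 \cdot 5 \cdot 2 - 2} = \frac{1}{2 \cdot 10 - 2} = \frac{1}{20 - 2} = \frac{1}{18} \approx 0.055556$)
$178 \left(-202\right) \left(U - 5\right) 1 = 178 \left(-202\right) \left(\frac{1}{18} - 5\right) 1 = - 35956 \left(\left(- \frac{89}{18}\right) 1\right) = \left(-35956\right) \left(- \frac{89}{18}\right) = \frac{1600042}{9}$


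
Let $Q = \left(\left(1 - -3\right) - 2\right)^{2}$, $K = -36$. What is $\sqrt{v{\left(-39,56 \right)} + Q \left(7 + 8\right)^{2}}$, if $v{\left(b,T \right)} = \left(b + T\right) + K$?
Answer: $\sqrt{881} \approx 29.682$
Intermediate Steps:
$Q = 4$ ($Q = \left(\left(1 + 3\right) - 2\right)^{2} = \left(4 - 2\right)^{2} = 2^{2} = 4$)
$v{\left(b,T \right)} = -36 + T + b$ ($v{\left(b,T \right)} = \left(b + T\right) - 36 = \left(T + b\right) - 36 = -36 + T + b$)
$\sqrt{v{\left(-39,56 \right)} + Q \left(7 + 8\right)^{2}} = \sqrt{\left(-36 + 56 - 39\right) + 4 \left(7 + 8\right)^{2}} = \sqrt{-19 + 4 \cdot 15^{2}} = \sqrt{-19 + 4 \cdot 225} = \sqrt{-19 + 900} = \sqrt{881}$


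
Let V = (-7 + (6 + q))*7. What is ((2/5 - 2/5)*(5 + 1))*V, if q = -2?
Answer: 0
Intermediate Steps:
V = -21 (V = (-7 + (6 - 2))*7 = (-7 + 4)*7 = -3*7 = -21)
((2/5 - 2/5)*(5 + 1))*V = ((2/5 - 2/5)*(5 + 1))*(-21) = ((2*(1/5) - 2*1/5)*6)*(-21) = ((2/5 - 2/5)*6)*(-21) = (0*6)*(-21) = 0*(-21) = 0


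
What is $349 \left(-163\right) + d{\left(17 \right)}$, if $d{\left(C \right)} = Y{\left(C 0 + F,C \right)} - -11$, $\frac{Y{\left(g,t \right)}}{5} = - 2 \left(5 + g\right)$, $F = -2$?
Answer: $-56906$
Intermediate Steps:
$Y{\left(g,t \right)} = -50 - 10 g$ ($Y{\left(g,t \right)} = 5 \left(- 2 \left(5 + g\right)\right) = 5 \left(-10 - 2 g\right) = -50 - 10 g$)
$d{\left(C \right)} = -19$ ($d{\left(C \right)} = \left(-50 - 10 \left(C 0 - 2\right)\right) - -11 = \left(-50 - 10 \left(0 - 2\right)\right) + 11 = \left(-50 - -20\right) + 11 = \left(-50 + 20\right) + 11 = -30 + 11 = -19$)
$349 \left(-163\right) + d{\left(17 \right)} = 349 \left(-163\right) - 19 = -56887 - 19 = -56906$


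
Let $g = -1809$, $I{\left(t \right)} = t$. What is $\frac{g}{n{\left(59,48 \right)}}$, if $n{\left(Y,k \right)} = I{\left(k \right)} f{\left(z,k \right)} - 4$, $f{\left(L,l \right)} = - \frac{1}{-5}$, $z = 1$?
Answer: $- \frac{9045}{28} \approx -323.04$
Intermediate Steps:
$f{\left(L,l \right)} = \frac{1}{5}$ ($f{\left(L,l \right)} = \left(-1\right) \left(- \frac{1}{5}\right) = \frac{1}{5}$)
$n{\left(Y,k \right)} = -4 + \frac{k}{5}$ ($n{\left(Y,k \right)} = k \frac{1}{5} - 4 = \frac{k}{5} - 4 = -4 + \frac{k}{5}$)
$\frac{g}{n{\left(59,48 \right)}} = - \frac{1809}{-4 + \frac{1}{5} \cdot 48} = - \frac{1809}{-4 + \frac{48}{5}} = - \frac{1809}{\frac{28}{5}} = \left(-1809\right) \frac{5}{28} = - \frac{9045}{28}$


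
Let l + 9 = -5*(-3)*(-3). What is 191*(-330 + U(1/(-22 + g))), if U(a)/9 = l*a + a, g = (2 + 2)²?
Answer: -95691/2 ≈ -47846.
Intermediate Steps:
l = -54 (l = -9 - 5*(-3)*(-3) = -9 + 15*(-3) = -9 - 45 = -54)
g = 16 (g = 4² = 16)
U(a) = -477*a (U(a) = 9*(-54*a + a) = 9*(-53*a) = -477*a)
191*(-330 + U(1/(-22 + g))) = 191*(-330 - 477/(-22 + 16)) = 191*(-330 - 477/(-6)) = 191*(-330 - 477*(-⅙)) = 191*(-330 + 159/2) = 191*(-501/2) = -95691/2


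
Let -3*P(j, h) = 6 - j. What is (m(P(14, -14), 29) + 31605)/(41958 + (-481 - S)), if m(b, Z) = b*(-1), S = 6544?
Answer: 94807/104799 ≈ 0.90466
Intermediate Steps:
P(j, h) = -2 + j/3 (P(j, h) = -(6 - j)/3 = -2 + j/3)
m(b, Z) = -b
(m(P(14, -14), 29) + 31605)/(41958 + (-481 - S)) = (-(-2 + (1/3)*14) + 31605)/(41958 + (-481 - 1*6544)) = (-(-2 + 14/3) + 31605)/(41958 + (-481 - 6544)) = (-1*8/3 + 31605)/(41958 - 7025) = (-8/3 + 31605)/34933 = (94807/3)*(1/34933) = 94807/104799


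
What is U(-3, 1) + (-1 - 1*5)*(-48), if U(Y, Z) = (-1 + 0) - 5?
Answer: 282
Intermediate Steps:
U(Y, Z) = -6 (U(Y, Z) = -1 - 5 = -6)
U(-3, 1) + (-1 - 1*5)*(-48) = -6 + (-1 - 1*5)*(-48) = -6 + (-1 - 5)*(-48) = -6 - 6*(-48) = -6 + 288 = 282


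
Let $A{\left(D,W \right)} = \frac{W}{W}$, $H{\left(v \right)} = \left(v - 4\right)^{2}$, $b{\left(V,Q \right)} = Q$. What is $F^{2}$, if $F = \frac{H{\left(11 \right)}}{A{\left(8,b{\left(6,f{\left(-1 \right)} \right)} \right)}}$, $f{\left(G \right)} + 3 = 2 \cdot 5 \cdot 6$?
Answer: $2401$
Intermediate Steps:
$f{\left(G \right)} = 57$ ($f{\left(G \right)} = -3 + 2 \cdot 5 \cdot 6 = -3 + 10 \cdot 6 = -3 + 60 = 57$)
$H{\left(v \right)} = \left(-4 + v\right)^{2}$
$A{\left(D,W \right)} = 1$
$F = 49$ ($F = \frac{\left(-4 + 11\right)^{2}}{1} = 7^{2} \cdot 1 = 49 \cdot 1 = 49$)
$F^{2} = 49^{2} = 2401$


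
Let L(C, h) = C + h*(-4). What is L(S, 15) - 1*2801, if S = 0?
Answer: -2861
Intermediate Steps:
L(C, h) = C - 4*h
L(S, 15) - 1*2801 = (0 - 4*15) - 1*2801 = (0 - 60) - 2801 = -60 - 2801 = -2861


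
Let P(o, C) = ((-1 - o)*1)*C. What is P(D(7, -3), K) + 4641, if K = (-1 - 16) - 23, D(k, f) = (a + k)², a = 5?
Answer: 10441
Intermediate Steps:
D(k, f) = (5 + k)²
K = -40 (K = -17 - 23 = -40)
P(o, C) = C*(-1 - o) (P(o, C) = (-1 - o)*C = C*(-1 - o))
P(D(7, -3), K) + 4641 = -1*(-40)*(1 + (5 + 7)²) + 4641 = -1*(-40)*(1 + 12²) + 4641 = -1*(-40)*(1 + 144) + 4641 = -1*(-40)*145 + 4641 = 5800 + 4641 = 10441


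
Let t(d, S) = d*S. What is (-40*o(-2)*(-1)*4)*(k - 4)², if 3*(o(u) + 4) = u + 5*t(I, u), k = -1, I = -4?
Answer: 104000/3 ≈ 34667.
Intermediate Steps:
t(d, S) = S*d
o(u) = -4 - 19*u/3 (o(u) = -4 + (u + 5*(u*(-4)))/3 = -4 + (u + 5*(-4*u))/3 = -4 + (u - 20*u)/3 = -4 + (-19*u)/3 = -4 - 19*u/3)
(-40*o(-2)*(-1)*4)*(k - 4)² = (-40*(-4 - 19/3*(-2))*(-1)*4)*(-1 - 4)² = -40*(-4 + 38/3)*(-1)*4*(-5)² = -40*(26/3)*(-1)*4*25 = -(-1040)*4/3*25 = -40*(-104/3)*25 = (4160/3)*25 = 104000/3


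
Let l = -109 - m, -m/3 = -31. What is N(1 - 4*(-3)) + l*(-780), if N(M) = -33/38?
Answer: 5987247/38 ≈ 1.5756e+5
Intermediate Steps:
m = 93 (m = -3*(-31) = 93)
N(M) = -33/38 (N(M) = -33*1/38 = -33/38)
l = -202 (l = -109 - 1*93 = -109 - 93 = -202)
N(1 - 4*(-3)) + l*(-780) = -33/38 - 202*(-780) = -33/38 + 157560 = 5987247/38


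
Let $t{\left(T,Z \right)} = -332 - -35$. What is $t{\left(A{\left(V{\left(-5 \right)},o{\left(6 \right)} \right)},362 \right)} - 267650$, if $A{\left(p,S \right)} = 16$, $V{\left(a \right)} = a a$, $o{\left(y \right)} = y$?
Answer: $-267947$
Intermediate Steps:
$V{\left(a \right)} = a^{2}$
$t{\left(T,Z \right)} = -297$ ($t{\left(T,Z \right)} = -332 + 35 = -297$)
$t{\left(A{\left(V{\left(-5 \right)},o{\left(6 \right)} \right)},362 \right)} - 267650 = -297 - 267650 = -267947$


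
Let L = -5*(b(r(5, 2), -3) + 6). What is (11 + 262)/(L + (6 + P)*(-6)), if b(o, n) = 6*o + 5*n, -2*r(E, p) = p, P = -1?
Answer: 91/15 ≈ 6.0667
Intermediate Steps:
r(E, p) = -p/2
b(o, n) = 5*n + 6*o
L = 75 (L = -5*((5*(-3) + 6*(-½*2)) + 6) = -5*((-15 + 6*(-1)) + 6) = -5*((-15 - 6) + 6) = -5*(-21 + 6) = -5*(-15) = 75)
(11 + 262)/(L + (6 + P)*(-6)) = (11 + 262)/(75 + (6 - 1)*(-6)) = 273/(75 + 5*(-6)) = 273/(75 - 30) = 273/45 = 273*(1/45) = 91/15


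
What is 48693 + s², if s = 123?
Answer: 63822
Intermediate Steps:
48693 + s² = 48693 + 123² = 48693 + 15129 = 63822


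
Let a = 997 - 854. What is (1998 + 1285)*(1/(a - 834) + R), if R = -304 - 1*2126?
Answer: -5512587073/691 ≈ -7.9777e+6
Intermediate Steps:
R = -2430 (R = -304 - 2126 = -2430)
a = 143
(1998 + 1285)*(1/(a - 834) + R) = (1998 + 1285)*(1/(143 - 834) - 2430) = 3283*(1/(-691) - 2430) = 3283*(-1/691 - 2430) = 3283*(-1679131/691) = -5512587073/691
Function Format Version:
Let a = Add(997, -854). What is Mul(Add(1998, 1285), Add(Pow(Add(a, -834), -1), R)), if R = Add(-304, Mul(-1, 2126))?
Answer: Rational(-5512587073, 691) ≈ -7.9777e+6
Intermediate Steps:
R = -2430 (R = Add(-304, -2126) = -2430)
a = 143
Mul(Add(1998, 1285), Add(Pow(Add(a, -834), -1), R)) = Mul(Add(1998, 1285), Add(Pow(Add(143, -834), -1), -2430)) = Mul(3283, Add(Pow(-691, -1), -2430)) = Mul(3283, Add(Rational(-1, 691), -2430)) = Mul(3283, Rational(-1679131, 691)) = Rational(-5512587073, 691)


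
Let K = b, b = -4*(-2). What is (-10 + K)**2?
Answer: 4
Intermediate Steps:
b = 8
K = 8
(-10 + K)**2 = (-10 + 8)**2 = (-2)**2 = 4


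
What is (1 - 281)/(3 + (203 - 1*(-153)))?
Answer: -280/359 ≈ -0.77994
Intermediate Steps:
(1 - 281)/(3 + (203 - 1*(-153))) = -280/(3 + (203 + 153)) = -280/(3 + 356) = -280/359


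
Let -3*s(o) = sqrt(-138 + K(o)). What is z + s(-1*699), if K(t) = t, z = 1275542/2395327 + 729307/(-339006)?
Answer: -1314512357137/812030224962 - I*sqrt(93) ≈ -1.6188 - 9.6436*I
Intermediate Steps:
z = -1314512357137/812030224962 (z = 1275542*(1/2395327) + 729307*(-1/339006) = 1275542/2395327 - 729307/339006 = -1314512357137/812030224962 ≈ -1.6188)
s(o) = -sqrt(-138 + o)/3
z + s(-1*699) = -1314512357137/812030224962 - sqrt(-138 - 1*699)/3 = -1314512357137/812030224962 - sqrt(-138 - 699)/3 = -1314512357137/812030224962 - I*sqrt(93)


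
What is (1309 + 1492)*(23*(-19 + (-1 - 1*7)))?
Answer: -1739421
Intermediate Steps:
(1309 + 1492)*(23*(-19 + (-1 - 1*7))) = 2801*(23*(-19 + (-1 - 7))) = 2801*(23*(-19 - 8)) = 2801*(23*(-27)) = 2801*(-621) = -1739421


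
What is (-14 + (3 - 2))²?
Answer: 169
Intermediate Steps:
(-14 + (3 - 2))² = (-14 + 1)² = (-13)² = 169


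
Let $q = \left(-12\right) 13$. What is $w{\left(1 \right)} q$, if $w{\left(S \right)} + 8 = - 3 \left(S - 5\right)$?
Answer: $-624$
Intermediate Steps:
$w{\left(S \right)} = 7 - 3 S$ ($w{\left(S \right)} = -8 - 3 \left(S - 5\right) = -8 - 3 \left(-5 + S\right) = -8 - \left(-15 + 3 S\right) = 7 - 3 S$)
$q = -156$
$w{\left(1 \right)} q = \left(7 - 3\right) \left(-156\right) = 4 \left(-156\right) = -624$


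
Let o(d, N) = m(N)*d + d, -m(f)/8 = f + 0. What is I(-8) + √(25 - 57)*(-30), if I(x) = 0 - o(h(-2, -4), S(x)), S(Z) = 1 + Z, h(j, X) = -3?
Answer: 171 - 120*I*√2 ≈ 171.0 - 169.71*I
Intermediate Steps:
m(f) = -8*f (m(f) = -8*(f + 0) = -8*f)
o(d, N) = d - 8*N*d (o(d, N) = (-8*N)*d + d = -8*N*d + d = d - 8*N*d)
I(x) = -21 - 24*x (I(x) = 0 - (-3)*(1 - 8*(1 + x)) = 0 - (-3)*(1 + (-8 - 8*x)) = 0 - (-3)*(-7 - 8*x) = 0 - (21 + 24*x) = 0 + (-21 - 24*x) = -21 - 24*x)
I(-8) + √(25 - 57)*(-30) = (-21 - 24*(-8)) + √(25 - 57)*(-30) = (-21 + 192) + √(-32)*(-30) = 171 + (4*I*√2)*(-30) = 171 - 120*I*√2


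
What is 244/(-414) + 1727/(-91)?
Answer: -368591/18837 ≈ -19.567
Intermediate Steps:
244/(-414) + 1727/(-91) = 244*(-1/414) + 1727*(-1/91) = -122/207 - 1727/91 = -368591/18837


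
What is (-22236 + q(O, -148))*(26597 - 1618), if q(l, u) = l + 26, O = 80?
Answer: -552785270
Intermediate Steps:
q(l, u) = 26 + l
(-22236 + q(O, -148))*(26597 - 1618) = (-22236 + (26 + 80))*(26597 - 1618) = (-22236 + 106)*24979 = -22130*24979 = -552785270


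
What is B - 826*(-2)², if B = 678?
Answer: -2626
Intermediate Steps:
B - 826*(-2)² = 678 - 826*(-2)² = 678 - 826*4 = 678 - 3304 = -2626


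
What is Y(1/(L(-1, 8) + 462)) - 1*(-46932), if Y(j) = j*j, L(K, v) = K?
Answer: 9974035573/212521 ≈ 46932.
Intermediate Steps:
Y(j) = j**2
Y(1/(L(-1, 8) + 462)) - 1*(-46932) = (1/(-1 + 462))**2 - 1*(-46932) = (1/461)**2 + 46932 = 1/212521 + 46932 = 9974035573/212521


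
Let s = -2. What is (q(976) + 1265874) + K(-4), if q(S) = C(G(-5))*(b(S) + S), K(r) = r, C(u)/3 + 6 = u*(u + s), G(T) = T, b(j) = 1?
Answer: 1350869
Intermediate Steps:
C(u) = -18 + 3*u*(-2 + u) (C(u) = -18 + 3*(u*(u - 2)) = -18 + 3*(u*(-2 + u)) = -18 + 3*u*(-2 + u))
q(S) = 87 + 87*S (q(S) = (-18 - 6*(-5) + 3*(-5)²)*(1 + S) = (-18 + 30 + 3*25)*(1 + S) = (-18 + 30 + 75)*(1 + S) = 87*(1 + S) = 87 + 87*S)
(q(976) + 1265874) + K(-4) = ((87 + 87*976) + 1265874) - 4 = ((87 + 84912) + 1265874) - 4 = (84999 + 1265874) - 4 = 1350873 - 4 = 1350869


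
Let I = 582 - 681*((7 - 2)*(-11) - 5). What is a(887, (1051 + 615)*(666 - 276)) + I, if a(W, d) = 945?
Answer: 42387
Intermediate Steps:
I = 41442 (I = 582 - 681*(5*(-11) - 5) = 582 - 681*(-55 - 5) = 582 - 681*(-60) = 582 + 40860 = 41442)
a(887, (1051 + 615)*(666 - 276)) + I = 945 + 41442 = 42387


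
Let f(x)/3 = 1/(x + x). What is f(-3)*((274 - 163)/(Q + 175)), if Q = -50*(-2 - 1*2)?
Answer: -37/250 ≈ -0.14800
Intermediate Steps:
f(x) = 3/(2*x) (f(x) = 3/(x + x) = 3/((2*x)) = 3*(1/(2*x)) = 3/(2*x))
Q = 200 (Q = -50*(-2 - 2) = -50*(-4) = 200)
f(-3)*((274 - 163)/(Q + 175)) = ((3/2)/(-3))*((274 - 163)/(200 + 175)) = ((3/2)*(-⅓))*(111/375) = -111/(2*375) = -½*37/125 = -37/250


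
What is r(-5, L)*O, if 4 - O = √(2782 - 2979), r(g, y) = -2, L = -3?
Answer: -8 + 2*I*√197 ≈ -8.0 + 28.071*I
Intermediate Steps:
O = 4 - I*√197 (O = 4 - √(2782 - 2979) = 4 - √(-197) = 4 - I*√197 ≈ 4.0 - 14.036*I)
r(-5, L)*O = -2*(4 - I*√197) = -8 + 2*I*√197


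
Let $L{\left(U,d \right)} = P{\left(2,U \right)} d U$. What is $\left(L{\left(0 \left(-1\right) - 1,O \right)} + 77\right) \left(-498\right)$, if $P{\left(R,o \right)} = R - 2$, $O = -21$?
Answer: $-38346$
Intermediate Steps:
$P{\left(R,o \right)} = -2 + R$
$L{\left(U,d \right)} = 0$ ($L{\left(U,d \right)} = \left(-2 + 2\right) d U = 0 d U = 0 U = 0$)
$\left(L{\left(0 \left(-1\right) - 1,O \right)} + 77\right) \left(-498\right) = \left(0 + 77\right) \left(-498\right) = 77 \left(-498\right) = -38346$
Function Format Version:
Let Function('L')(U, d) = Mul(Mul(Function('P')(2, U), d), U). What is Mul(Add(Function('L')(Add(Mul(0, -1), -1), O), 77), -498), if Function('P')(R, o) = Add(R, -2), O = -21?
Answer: -38346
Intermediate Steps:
Function('P')(R, o) = Add(-2, R)
Function('L')(U, d) = 0 (Function('L')(U, d) = Mul(Mul(Add(-2, 2), d), U) = Mul(Mul(0, d), U) = Mul(0, U) = 0)
Mul(Add(Function('L')(Add(Mul(0, -1), -1), O), 77), -498) = Mul(Add(0, 77), -498) = Mul(77, -498) = -38346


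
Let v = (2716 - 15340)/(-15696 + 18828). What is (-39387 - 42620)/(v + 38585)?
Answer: -21403827/10069633 ≈ -2.1256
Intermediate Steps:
v = -1052/261 (v = -12624/3132 = -12624*1/3132 = -1052/261 ≈ -4.0307)
(-39387 - 42620)/(v + 38585) = (-39387 - 42620)/(-1052/261 + 38585) = -82007/10069633/261 = -82007*261/10069633 = -21403827/10069633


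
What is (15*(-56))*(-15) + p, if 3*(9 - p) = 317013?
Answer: -93062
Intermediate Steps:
p = -105662 (p = 9 - ⅓*317013 = 9 - 105671 = -105662)
(15*(-56))*(-15) + p = (15*(-56))*(-15) - 105662 = -840*(-15) - 105662 = 12600 - 105662 = -93062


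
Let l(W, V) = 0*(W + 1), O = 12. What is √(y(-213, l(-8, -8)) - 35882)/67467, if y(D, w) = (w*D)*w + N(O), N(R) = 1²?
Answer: I*√35881/67467 ≈ 0.0028076*I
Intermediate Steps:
N(R) = 1
l(W, V) = 0 (l(W, V) = 0*(1 + W) = 0)
y(D, w) = 1 + D*w² (y(D, w) = (w*D)*w + 1 = (D*w)*w + 1 = D*w² + 1 = 1 + D*w²)
√(y(-213, l(-8, -8)) - 35882)/67467 = √((1 - 213*0²) - 35882)/67467 = √((1 - 213*0) - 35882)*(1/67467) = √((1 + 0) - 35882)*(1/67467) = √(1 - 35882)*(1/67467) = √(-35881)*(1/67467) = (I*√35881)*(1/67467) = I*√35881/67467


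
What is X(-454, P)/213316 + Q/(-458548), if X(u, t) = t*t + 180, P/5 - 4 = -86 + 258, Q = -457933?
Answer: 113216636417/24453906292 ≈ 4.6298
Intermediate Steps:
P = 880 (P = 20 + 5*(-86 + 258) = 20 + 5*172 = 20 + 860 = 880)
X(u, t) = 180 + t² (X(u, t) = t² + 180 = 180 + t²)
X(-454, P)/213316 + Q/(-458548) = (180 + 880²)/213316 - 457933/(-458548) = (180 + 774400)*(1/213316) - 457933*(-1/458548) = 774580*(1/213316) + 457933/458548 = 193645/53329 + 457933/458548 = 113216636417/24453906292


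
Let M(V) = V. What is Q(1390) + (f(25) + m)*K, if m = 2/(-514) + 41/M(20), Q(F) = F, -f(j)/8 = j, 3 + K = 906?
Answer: -911642549/5140 ≈ -1.7736e+5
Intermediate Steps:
K = 903 (K = -3 + 906 = 903)
f(j) = -8*j
m = 10517/5140 (m = 2/(-514) + 41/20 = 2*(-1/514) + 41*(1/20) = -1/257 + 41/20 = 10517/5140 ≈ 2.0461)
Q(1390) + (f(25) + m)*K = 1390 + (-8*25 + 10517/5140)*903 = 1390 + (-200 + 10517/5140)*903 = 1390 - 1017483/5140*903 = 1390 - 918787149/5140 = -911642549/5140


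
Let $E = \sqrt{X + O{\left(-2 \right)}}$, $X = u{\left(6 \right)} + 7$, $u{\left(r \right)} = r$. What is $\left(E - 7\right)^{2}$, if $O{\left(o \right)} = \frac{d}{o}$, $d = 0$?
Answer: $\left(7 - \sqrt{13}\right)^{2} \approx 11.522$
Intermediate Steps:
$X = 13$ ($X = 6 + 7 = 13$)
$O{\left(o \right)} = 0$ ($O{\left(o \right)} = \frac{0}{o} = 0$)
$E = \sqrt{13}$ ($E = \sqrt{13 + 0} = \sqrt{13} \approx 3.6056$)
$\left(E - 7\right)^{2} = \left(\sqrt{13} - 7\right)^{2} = \left(-7 + \sqrt{13}\right)^{2}$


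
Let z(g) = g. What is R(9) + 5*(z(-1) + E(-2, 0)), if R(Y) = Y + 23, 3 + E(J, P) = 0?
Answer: 12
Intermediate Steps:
E(J, P) = -3 (E(J, P) = -3 + 0 = -3)
R(Y) = 23 + Y
R(9) + 5*(z(-1) + E(-2, 0)) = (23 + 9) + 5*(-1 - 3) = 32 + 5*(-4) = 32 - 20 = 12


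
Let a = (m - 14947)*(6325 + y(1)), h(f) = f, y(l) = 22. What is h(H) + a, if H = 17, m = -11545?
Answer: -168144707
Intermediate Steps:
a = -168144724 (a = (-11545 - 14947)*(6325 + 22) = -26492*6347 = -168144724)
h(H) + a = 17 - 168144724 = -168144707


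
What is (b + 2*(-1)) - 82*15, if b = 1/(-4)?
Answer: -4929/4 ≈ -1232.3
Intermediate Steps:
b = -1/4 ≈ -0.25000
(b + 2*(-1)) - 82*15 = (-1/4 + 2*(-1)) - 82*15 = (-1/4 - 2) - 1230 = -9/4 - 1230 = -4929/4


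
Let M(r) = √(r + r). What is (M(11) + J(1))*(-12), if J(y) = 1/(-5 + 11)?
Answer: -2 - 12*√22 ≈ -58.285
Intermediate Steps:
J(y) = ⅙ (J(y) = 1/6 = ⅙)
M(r) = √2*√r (M(r) = √(2*r) = √2*√r)
(M(11) + J(1))*(-12) = (√2*√11 + ⅙)*(-12) = (√22 + ⅙)*(-12) = (⅙ + √22)*(-12) = -2 - 12*√22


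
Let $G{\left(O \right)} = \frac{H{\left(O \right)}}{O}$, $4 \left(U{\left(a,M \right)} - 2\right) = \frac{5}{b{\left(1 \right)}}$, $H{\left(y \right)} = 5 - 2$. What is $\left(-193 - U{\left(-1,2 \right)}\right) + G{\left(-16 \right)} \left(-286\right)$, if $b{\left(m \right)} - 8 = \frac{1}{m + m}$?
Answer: $- \frac{19247}{136} \approx -141.52$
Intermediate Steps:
$H{\left(y \right)} = 3$
$b{\left(m \right)} = 8 + \frac{1}{2 m}$ ($b{\left(m \right)} = 8 + \frac{1}{m + m} = 8 + \frac{1}{2 m}$)
$U{\left(a,M \right)} = \frac{73}{34}$ ($U{\left(a,M \right)} = 2 + \frac{5 \frac{1}{8 + \frac{1}{2 \cdot 1}}}{4} = 2 + \frac{5 \frac{1}{8 + \frac{1}{2} \cdot 1}}{4} = 2 + \frac{5 \frac{1}{8 + \frac{1}{2}}}{4} = 2 + \frac{5 \frac{1}{\frac{17}{2}}}{4} = 2 + \frac{5 \cdot \frac{2}{17}}{4} = 2 + \frac{1}{4} \cdot \frac{10}{17} = 2 + \frac{5}{34} = \frac{73}{34}$)
$G{\left(O \right)} = \frac{3}{O}$
$\left(-193 - U{\left(-1,2 \right)}\right) + G{\left(-16 \right)} \left(-286\right) = \left(-193 - \frac{73}{34}\right) + \frac{3}{-16} \left(-286\right) = \left(-193 - \frac{73}{34}\right) + 3 \left(- \frac{1}{16}\right) \left(-286\right) = - \frac{6635}{34} - - \frac{429}{8} = - \frac{6635}{34} + \frac{429}{8} = - \frac{19247}{136}$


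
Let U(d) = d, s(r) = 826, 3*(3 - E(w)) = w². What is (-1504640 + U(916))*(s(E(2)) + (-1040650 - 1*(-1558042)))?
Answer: -779256843832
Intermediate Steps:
E(w) = 3 - w²/3
(-1504640 + U(916))*(s(E(2)) + (-1040650 - 1*(-1558042))) = (-1504640 + 916)*(826 + (-1040650 - 1*(-1558042))) = -1503724*(826 + (-1040650 + 1558042)) = -1503724*(826 + 517392) = -1503724*518218 = -779256843832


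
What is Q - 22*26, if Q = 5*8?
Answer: -532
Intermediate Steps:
Q = 40
Q - 22*26 = 40 - 22*26 = 40 - 572 = -532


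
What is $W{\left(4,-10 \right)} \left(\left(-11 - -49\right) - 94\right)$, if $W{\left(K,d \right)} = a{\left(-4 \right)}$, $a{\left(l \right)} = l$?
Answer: $224$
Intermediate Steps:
$W{\left(K,d \right)} = -4$
$W{\left(4,-10 \right)} \left(\left(-11 - -49\right) - 94\right) = - 4 \left(\left(-11 - -49\right) - 94\right) = - 4 \left(\left(-11 + 49\right) - 94\right) = - 4 \left(38 - 94\right) = \left(-4\right) \left(-56\right) = 224$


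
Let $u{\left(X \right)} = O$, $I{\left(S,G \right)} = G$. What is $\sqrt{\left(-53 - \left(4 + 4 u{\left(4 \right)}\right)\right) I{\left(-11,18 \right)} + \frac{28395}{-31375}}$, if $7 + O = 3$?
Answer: $\frac{3 i \sqrt{129310431}}{1255} \approx 27.183 i$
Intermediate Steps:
$O = -4$ ($O = -7 + 3 = -4$)
$u{\left(X \right)} = -4$
$\sqrt{\left(-53 - \left(4 + 4 u{\left(4 \right)}\right)\right) I{\left(-11,18 \right)} + \frac{28395}{-31375}} = \sqrt{\left(-53 - -12\right) 18 + \frac{28395}{-31375}} = \sqrt{\left(-53 + \left(16 - 4\right)\right) 18 + 28395 \left(- \frac{1}{31375}\right)} = \sqrt{\left(-53 + 12\right) 18 - \frac{5679}{6275}} = \sqrt{\left(-41\right) 18 - \frac{5679}{6275}} = \sqrt{-738 - \frac{5679}{6275}} = \sqrt{- \frac{4636629}{6275}} = \frac{3 i \sqrt{129310431}}{1255}$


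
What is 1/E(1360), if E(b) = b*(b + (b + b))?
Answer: 1/5548800 ≈ 1.8022e-7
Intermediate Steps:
E(b) = 3*b² (E(b) = b*(b + 2*b) = b*(3*b) = 3*b²)
1/E(1360) = 1/(3*1360²) = 1/(3*1849600) = 1/5548800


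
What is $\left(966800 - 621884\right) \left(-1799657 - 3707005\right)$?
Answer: $-1899335830392$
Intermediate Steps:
$\left(966800 - 621884\right) \left(-1799657 - 3707005\right) = 344916 \left(-5506662\right) = -1899335830392$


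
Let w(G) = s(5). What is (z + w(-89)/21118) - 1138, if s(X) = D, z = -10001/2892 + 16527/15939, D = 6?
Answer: -8810626684979/7725766884 ≈ -1140.4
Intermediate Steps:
z = -1771585/731676 (z = -10001*1/2892 + 16527*(1/15939) = -10001/2892 + 787/759 = -1771585/731676 ≈ -2.4213)
s(X) = 6
w(G) = 6
(z + w(-89)/21118) - 1138 = (-1771585/731676 + 6/21118) - 1138 = (-1771585/731676 + 6*(1/21118)) - 1138 = (-1771585/731676 + 3/10559) - 1138 = -18703970987/7725766884 - 1138 = -8810626684979/7725766884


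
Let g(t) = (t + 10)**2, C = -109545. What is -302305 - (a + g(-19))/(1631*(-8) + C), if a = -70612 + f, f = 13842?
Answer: -37060533554/122593 ≈ -3.0231e+5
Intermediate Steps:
g(t) = (10 + t)**2
a = -56770 (a = -70612 + 13842 = -56770)
-302305 - (a + g(-19))/(1631*(-8) + C) = -302305 - (-56770 + (10 - 19)**2)/(1631*(-8) - 109545) = -302305 - (-56770 + (-9)**2)/(-13048 - 109545) = -302305 - (-56770 + 81)/(-122593) = -302305 - (-56689)*(-1)/122593 = -302305 - 1*56689/122593 = -302305 - 56689/122593 = -37060533554/122593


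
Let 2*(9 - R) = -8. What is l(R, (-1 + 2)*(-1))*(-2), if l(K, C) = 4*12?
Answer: -96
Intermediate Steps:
R = 13 (R = 9 - ½*(-8) = 9 + 4 = 13)
l(K, C) = 48
l(R, (-1 + 2)*(-1))*(-2) = 48*(-2) = -96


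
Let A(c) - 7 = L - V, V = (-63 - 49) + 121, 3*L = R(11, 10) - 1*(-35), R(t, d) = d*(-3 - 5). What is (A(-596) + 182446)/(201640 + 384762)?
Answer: 182429/586402 ≈ 0.31110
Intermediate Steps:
R(t, d) = -8*d (R(t, d) = d*(-8) = -8*d)
L = -15 (L = (-8*10 - 1*(-35))/3 = (-80 + 35)/3 = (⅓)*(-45) = -15)
V = 9 (V = -112 + 121 = 9)
A(c) = -17 (A(c) = 7 + (-15 - 1*9) = 7 + (-15 - 9) = 7 - 24 = -17)
(A(-596) + 182446)/(201640 + 384762) = (-17 + 182446)/(201640 + 384762) = 182429/586402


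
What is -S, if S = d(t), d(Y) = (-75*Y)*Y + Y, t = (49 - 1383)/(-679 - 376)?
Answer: 26411866/222605 ≈ 118.65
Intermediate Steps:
t = 1334/1055 (t = -1334/(-1055) = -1334*(-1/1055) = 1334/1055 ≈ 1.2645)
d(Y) = Y - 75*Y² (d(Y) = -75*Y² + Y = Y - 75*Y²)
S = -26411866/222605 (S = 1334*(1 - 75*1334/1055)/1055 = 1334*(1 - 20010/211)/1055 = (1334/1055)*(-19799/211) = -26411866/222605 ≈ -118.65)
-S = -1*(-26411866/222605) = 26411866/222605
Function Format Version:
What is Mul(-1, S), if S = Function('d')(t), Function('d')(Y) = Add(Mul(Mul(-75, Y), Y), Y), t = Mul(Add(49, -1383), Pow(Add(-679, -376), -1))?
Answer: Rational(26411866, 222605) ≈ 118.65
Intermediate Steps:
t = Rational(1334, 1055) (t = Mul(-1334, Pow(-1055, -1)) = Mul(-1334, Rational(-1, 1055)) = Rational(1334, 1055) ≈ 1.2645)
Function('d')(Y) = Add(Y, Mul(-75, Pow(Y, 2))) (Function('d')(Y) = Add(Mul(-75, Pow(Y, 2)), Y) = Add(Y, Mul(-75, Pow(Y, 2))))
S = Rational(-26411866, 222605) (S = Mul(Rational(1334, 1055), Add(1, Mul(-75, Rational(1334, 1055)))) = Mul(Rational(1334, 1055), Add(1, Rational(-20010, 211))) = Mul(Rational(1334, 1055), Rational(-19799, 211)) = Rational(-26411866, 222605) ≈ -118.65)
Mul(-1, S) = Mul(-1, Rational(-26411866, 222605)) = Rational(26411866, 222605)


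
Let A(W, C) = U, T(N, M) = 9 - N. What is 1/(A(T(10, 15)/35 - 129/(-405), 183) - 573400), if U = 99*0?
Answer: -1/573400 ≈ -1.7440e-6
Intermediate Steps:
U = 0
A(W, C) = 0
1/(A(T(10, 15)/35 - 129/(-405), 183) - 573400) = 1/(0 - 573400) = 1/(-573400) = -1/573400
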